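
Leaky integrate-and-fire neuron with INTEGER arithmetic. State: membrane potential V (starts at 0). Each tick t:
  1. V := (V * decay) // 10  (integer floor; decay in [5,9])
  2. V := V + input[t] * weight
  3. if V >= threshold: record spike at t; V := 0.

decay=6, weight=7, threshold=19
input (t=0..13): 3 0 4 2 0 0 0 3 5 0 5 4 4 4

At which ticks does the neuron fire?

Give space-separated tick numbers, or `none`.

t=0: input=3 -> V=0 FIRE
t=1: input=0 -> V=0
t=2: input=4 -> V=0 FIRE
t=3: input=2 -> V=14
t=4: input=0 -> V=8
t=5: input=0 -> V=4
t=6: input=0 -> V=2
t=7: input=3 -> V=0 FIRE
t=8: input=5 -> V=0 FIRE
t=9: input=0 -> V=0
t=10: input=5 -> V=0 FIRE
t=11: input=4 -> V=0 FIRE
t=12: input=4 -> V=0 FIRE
t=13: input=4 -> V=0 FIRE

Answer: 0 2 7 8 10 11 12 13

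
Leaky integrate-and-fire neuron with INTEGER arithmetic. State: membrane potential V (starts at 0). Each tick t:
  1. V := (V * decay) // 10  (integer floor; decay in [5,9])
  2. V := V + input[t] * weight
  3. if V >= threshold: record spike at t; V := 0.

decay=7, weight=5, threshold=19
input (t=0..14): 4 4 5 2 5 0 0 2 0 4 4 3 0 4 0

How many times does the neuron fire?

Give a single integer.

Answer: 7

Derivation:
t=0: input=4 -> V=0 FIRE
t=1: input=4 -> V=0 FIRE
t=2: input=5 -> V=0 FIRE
t=3: input=2 -> V=10
t=4: input=5 -> V=0 FIRE
t=5: input=0 -> V=0
t=6: input=0 -> V=0
t=7: input=2 -> V=10
t=8: input=0 -> V=7
t=9: input=4 -> V=0 FIRE
t=10: input=4 -> V=0 FIRE
t=11: input=3 -> V=15
t=12: input=0 -> V=10
t=13: input=4 -> V=0 FIRE
t=14: input=0 -> V=0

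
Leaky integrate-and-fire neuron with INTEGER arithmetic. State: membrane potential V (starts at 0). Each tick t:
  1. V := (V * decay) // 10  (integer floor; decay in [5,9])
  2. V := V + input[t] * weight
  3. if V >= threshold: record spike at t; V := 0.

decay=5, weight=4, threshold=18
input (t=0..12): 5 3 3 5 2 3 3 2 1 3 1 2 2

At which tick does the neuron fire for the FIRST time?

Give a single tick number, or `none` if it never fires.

Answer: 0

Derivation:
t=0: input=5 -> V=0 FIRE
t=1: input=3 -> V=12
t=2: input=3 -> V=0 FIRE
t=3: input=5 -> V=0 FIRE
t=4: input=2 -> V=8
t=5: input=3 -> V=16
t=6: input=3 -> V=0 FIRE
t=7: input=2 -> V=8
t=8: input=1 -> V=8
t=9: input=3 -> V=16
t=10: input=1 -> V=12
t=11: input=2 -> V=14
t=12: input=2 -> V=15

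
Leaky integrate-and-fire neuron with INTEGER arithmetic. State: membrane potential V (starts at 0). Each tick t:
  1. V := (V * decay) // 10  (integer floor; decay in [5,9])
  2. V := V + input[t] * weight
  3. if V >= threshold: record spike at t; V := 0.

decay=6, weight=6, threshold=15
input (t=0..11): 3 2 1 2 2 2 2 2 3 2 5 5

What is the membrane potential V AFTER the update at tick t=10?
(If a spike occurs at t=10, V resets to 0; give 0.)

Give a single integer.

Answer: 0

Derivation:
t=0: input=3 -> V=0 FIRE
t=1: input=2 -> V=12
t=2: input=1 -> V=13
t=3: input=2 -> V=0 FIRE
t=4: input=2 -> V=12
t=5: input=2 -> V=0 FIRE
t=6: input=2 -> V=12
t=7: input=2 -> V=0 FIRE
t=8: input=3 -> V=0 FIRE
t=9: input=2 -> V=12
t=10: input=5 -> V=0 FIRE
t=11: input=5 -> V=0 FIRE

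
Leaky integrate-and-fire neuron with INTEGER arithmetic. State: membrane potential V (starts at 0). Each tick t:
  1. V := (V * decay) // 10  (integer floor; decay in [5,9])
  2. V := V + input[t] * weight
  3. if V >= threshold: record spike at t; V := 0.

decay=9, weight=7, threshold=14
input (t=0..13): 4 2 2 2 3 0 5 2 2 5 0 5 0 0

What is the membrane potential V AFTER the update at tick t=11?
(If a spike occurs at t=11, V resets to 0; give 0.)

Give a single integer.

t=0: input=4 -> V=0 FIRE
t=1: input=2 -> V=0 FIRE
t=2: input=2 -> V=0 FIRE
t=3: input=2 -> V=0 FIRE
t=4: input=3 -> V=0 FIRE
t=5: input=0 -> V=0
t=6: input=5 -> V=0 FIRE
t=7: input=2 -> V=0 FIRE
t=8: input=2 -> V=0 FIRE
t=9: input=5 -> V=0 FIRE
t=10: input=0 -> V=0
t=11: input=5 -> V=0 FIRE
t=12: input=0 -> V=0
t=13: input=0 -> V=0

Answer: 0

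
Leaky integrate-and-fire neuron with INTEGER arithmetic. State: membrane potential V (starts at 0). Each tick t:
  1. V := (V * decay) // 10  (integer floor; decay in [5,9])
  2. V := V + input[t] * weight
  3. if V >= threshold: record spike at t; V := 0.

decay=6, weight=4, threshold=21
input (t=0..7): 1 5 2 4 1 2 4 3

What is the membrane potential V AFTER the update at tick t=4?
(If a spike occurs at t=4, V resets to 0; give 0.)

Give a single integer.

t=0: input=1 -> V=4
t=1: input=5 -> V=0 FIRE
t=2: input=2 -> V=8
t=3: input=4 -> V=20
t=4: input=1 -> V=16
t=5: input=2 -> V=17
t=6: input=4 -> V=0 FIRE
t=7: input=3 -> V=12

Answer: 16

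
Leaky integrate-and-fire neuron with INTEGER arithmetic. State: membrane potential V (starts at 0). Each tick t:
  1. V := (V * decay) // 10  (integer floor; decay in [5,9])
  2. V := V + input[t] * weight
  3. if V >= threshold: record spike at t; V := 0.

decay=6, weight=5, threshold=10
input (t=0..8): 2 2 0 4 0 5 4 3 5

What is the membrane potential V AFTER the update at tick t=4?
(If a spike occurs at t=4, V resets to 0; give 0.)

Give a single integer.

t=0: input=2 -> V=0 FIRE
t=1: input=2 -> V=0 FIRE
t=2: input=0 -> V=0
t=3: input=4 -> V=0 FIRE
t=4: input=0 -> V=0
t=5: input=5 -> V=0 FIRE
t=6: input=4 -> V=0 FIRE
t=7: input=3 -> V=0 FIRE
t=8: input=5 -> V=0 FIRE

Answer: 0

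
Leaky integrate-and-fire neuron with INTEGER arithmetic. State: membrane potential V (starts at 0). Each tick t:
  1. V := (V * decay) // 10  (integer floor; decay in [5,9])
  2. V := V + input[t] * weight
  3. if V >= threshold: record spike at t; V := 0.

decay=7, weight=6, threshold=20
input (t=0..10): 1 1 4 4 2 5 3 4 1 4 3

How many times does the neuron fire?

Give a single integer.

Answer: 5

Derivation:
t=0: input=1 -> V=6
t=1: input=1 -> V=10
t=2: input=4 -> V=0 FIRE
t=3: input=4 -> V=0 FIRE
t=4: input=2 -> V=12
t=5: input=5 -> V=0 FIRE
t=6: input=3 -> V=18
t=7: input=4 -> V=0 FIRE
t=8: input=1 -> V=6
t=9: input=4 -> V=0 FIRE
t=10: input=3 -> V=18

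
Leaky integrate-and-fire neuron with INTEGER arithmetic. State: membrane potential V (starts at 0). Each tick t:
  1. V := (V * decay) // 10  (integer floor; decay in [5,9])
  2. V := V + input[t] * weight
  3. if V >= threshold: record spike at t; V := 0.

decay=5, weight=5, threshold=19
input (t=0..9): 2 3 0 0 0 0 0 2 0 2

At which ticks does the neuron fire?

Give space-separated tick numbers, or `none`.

t=0: input=2 -> V=10
t=1: input=3 -> V=0 FIRE
t=2: input=0 -> V=0
t=3: input=0 -> V=0
t=4: input=0 -> V=0
t=5: input=0 -> V=0
t=6: input=0 -> V=0
t=7: input=2 -> V=10
t=8: input=0 -> V=5
t=9: input=2 -> V=12

Answer: 1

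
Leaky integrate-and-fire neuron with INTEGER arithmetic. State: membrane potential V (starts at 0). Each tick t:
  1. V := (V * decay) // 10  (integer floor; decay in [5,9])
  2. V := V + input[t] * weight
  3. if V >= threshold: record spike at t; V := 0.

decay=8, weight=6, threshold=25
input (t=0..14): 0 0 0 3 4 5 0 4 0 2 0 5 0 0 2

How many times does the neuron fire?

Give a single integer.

t=0: input=0 -> V=0
t=1: input=0 -> V=0
t=2: input=0 -> V=0
t=3: input=3 -> V=18
t=4: input=4 -> V=0 FIRE
t=5: input=5 -> V=0 FIRE
t=6: input=0 -> V=0
t=7: input=4 -> V=24
t=8: input=0 -> V=19
t=9: input=2 -> V=0 FIRE
t=10: input=0 -> V=0
t=11: input=5 -> V=0 FIRE
t=12: input=0 -> V=0
t=13: input=0 -> V=0
t=14: input=2 -> V=12

Answer: 4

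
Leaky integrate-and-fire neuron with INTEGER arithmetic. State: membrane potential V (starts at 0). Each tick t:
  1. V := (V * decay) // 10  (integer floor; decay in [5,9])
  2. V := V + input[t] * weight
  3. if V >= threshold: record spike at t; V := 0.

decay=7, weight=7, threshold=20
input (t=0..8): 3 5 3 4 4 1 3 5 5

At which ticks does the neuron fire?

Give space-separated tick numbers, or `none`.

Answer: 0 1 2 3 4 6 7 8

Derivation:
t=0: input=3 -> V=0 FIRE
t=1: input=5 -> V=0 FIRE
t=2: input=3 -> V=0 FIRE
t=3: input=4 -> V=0 FIRE
t=4: input=4 -> V=0 FIRE
t=5: input=1 -> V=7
t=6: input=3 -> V=0 FIRE
t=7: input=5 -> V=0 FIRE
t=8: input=5 -> V=0 FIRE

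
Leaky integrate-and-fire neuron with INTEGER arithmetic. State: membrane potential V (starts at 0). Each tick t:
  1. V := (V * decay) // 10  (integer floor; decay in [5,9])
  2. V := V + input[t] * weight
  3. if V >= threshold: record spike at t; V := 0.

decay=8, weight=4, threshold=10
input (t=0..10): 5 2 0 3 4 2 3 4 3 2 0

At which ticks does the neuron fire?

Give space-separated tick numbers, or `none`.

Answer: 0 3 4 6 7 8

Derivation:
t=0: input=5 -> V=0 FIRE
t=1: input=2 -> V=8
t=2: input=0 -> V=6
t=3: input=3 -> V=0 FIRE
t=4: input=4 -> V=0 FIRE
t=5: input=2 -> V=8
t=6: input=3 -> V=0 FIRE
t=7: input=4 -> V=0 FIRE
t=8: input=3 -> V=0 FIRE
t=9: input=2 -> V=8
t=10: input=0 -> V=6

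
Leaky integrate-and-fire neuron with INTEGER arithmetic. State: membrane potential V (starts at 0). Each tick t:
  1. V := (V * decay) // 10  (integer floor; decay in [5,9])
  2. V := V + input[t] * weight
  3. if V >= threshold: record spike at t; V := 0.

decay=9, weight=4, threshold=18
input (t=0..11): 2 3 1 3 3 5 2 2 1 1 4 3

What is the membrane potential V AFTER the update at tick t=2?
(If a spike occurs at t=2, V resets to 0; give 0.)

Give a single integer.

t=0: input=2 -> V=8
t=1: input=3 -> V=0 FIRE
t=2: input=1 -> V=4
t=3: input=3 -> V=15
t=4: input=3 -> V=0 FIRE
t=5: input=5 -> V=0 FIRE
t=6: input=2 -> V=8
t=7: input=2 -> V=15
t=8: input=1 -> V=17
t=9: input=1 -> V=0 FIRE
t=10: input=4 -> V=16
t=11: input=3 -> V=0 FIRE

Answer: 4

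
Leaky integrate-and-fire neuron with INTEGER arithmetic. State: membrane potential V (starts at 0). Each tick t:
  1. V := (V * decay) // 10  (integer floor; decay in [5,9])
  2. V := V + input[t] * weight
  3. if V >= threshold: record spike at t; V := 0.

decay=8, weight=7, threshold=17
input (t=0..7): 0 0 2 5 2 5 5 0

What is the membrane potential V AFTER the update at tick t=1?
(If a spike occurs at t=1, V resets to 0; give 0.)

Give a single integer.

Answer: 0

Derivation:
t=0: input=0 -> V=0
t=1: input=0 -> V=0
t=2: input=2 -> V=14
t=3: input=5 -> V=0 FIRE
t=4: input=2 -> V=14
t=5: input=5 -> V=0 FIRE
t=6: input=5 -> V=0 FIRE
t=7: input=0 -> V=0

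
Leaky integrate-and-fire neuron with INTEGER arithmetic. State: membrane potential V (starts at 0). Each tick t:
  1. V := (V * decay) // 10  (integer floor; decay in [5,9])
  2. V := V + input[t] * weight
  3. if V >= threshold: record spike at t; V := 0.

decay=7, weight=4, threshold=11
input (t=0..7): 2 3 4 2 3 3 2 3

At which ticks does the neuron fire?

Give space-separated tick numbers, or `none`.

t=0: input=2 -> V=8
t=1: input=3 -> V=0 FIRE
t=2: input=4 -> V=0 FIRE
t=3: input=2 -> V=8
t=4: input=3 -> V=0 FIRE
t=5: input=3 -> V=0 FIRE
t=6: input=2 -> V=8
t=7: input=3 -> V=0 FIRE

Answer: 1 2 4 5 7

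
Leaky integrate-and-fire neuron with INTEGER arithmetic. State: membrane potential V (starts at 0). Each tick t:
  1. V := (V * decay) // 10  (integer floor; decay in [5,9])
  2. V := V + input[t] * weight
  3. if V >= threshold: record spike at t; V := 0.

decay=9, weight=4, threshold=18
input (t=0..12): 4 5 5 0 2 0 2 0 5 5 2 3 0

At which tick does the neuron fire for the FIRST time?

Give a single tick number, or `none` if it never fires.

t=0: input=4 -> V=16
t=1: input=5 -> V=0 FIRE
t=2: input=5 -> V=0 FIRE
t=3: input=0 -> V=0
t=4: input=2 -> V=8
t=5: input=0 -> V=7
t=6: input=2 -> V=14
t=7: input=0 -> V=12
t=8: input=5 -> V=0 FIRE
t=9: input=5 -> V=0 FIRE
t=10: input=2 -> V=8
t=11: input=3 -> V=0 FIRE
t=12: input=0 -> V=0

Answer: 1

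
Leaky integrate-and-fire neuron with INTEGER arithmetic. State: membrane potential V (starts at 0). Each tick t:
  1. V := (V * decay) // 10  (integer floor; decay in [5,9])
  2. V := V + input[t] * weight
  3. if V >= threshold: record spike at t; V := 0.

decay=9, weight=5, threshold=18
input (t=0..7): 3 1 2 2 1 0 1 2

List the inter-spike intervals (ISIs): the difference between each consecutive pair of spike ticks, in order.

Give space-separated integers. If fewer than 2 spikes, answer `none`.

Answer: 2

Derivation:
t=0: input=3 -> V=15
t=1: input=1 -> V=0 FIRE
t=2: input=2 -> V=10
t=3: input=2 -> V=0 FIRE
t=4: input=1 -> V=5
t=5: input=0 -> V=4
t=6: input=1 -> V=8
t=7: input=2 -> V=17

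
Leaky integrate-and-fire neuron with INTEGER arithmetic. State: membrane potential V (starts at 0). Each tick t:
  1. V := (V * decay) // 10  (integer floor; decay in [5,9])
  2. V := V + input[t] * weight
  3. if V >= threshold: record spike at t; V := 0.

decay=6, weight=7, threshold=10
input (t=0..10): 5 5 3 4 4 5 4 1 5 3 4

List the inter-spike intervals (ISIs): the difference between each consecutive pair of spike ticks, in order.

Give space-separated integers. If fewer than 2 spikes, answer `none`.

t=0: input=5 -> V=0 FIRE
t=1: input=5 -> V=0 FIRE
t=2: input=3 -> V=0 FIRE
t=3: input=4 -> V=0 FIRE
t=4: input=4 -> V=0 FIRE
t=5: input=5 -> V=0 FIRE
t=6: input=4 -> V=0 FIRE
t=7: input=1 -> V=7
t=8: input=5 -> V=0 FIRE
t=9: input=3 -> V=0 FIRE
t=10: input=4 -> V=0 FIRE

Answer: 1 1 1 1 1 1 2 1 1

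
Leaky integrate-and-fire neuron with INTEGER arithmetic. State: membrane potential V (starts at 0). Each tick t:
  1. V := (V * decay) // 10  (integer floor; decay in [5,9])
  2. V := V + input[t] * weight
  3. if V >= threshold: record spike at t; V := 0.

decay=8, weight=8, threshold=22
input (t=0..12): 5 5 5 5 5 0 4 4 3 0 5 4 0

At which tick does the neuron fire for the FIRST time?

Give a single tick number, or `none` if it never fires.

t=0: input=5 -> V=0 FIRE
t=1: input=5 -> V=0 FIRE
t=2: input=5 -> V=0 FIRE
t=3: input=5 -> V=0 FIRE
t=4: input=5 -> V=0 FIRE
t=5: input=0 -> V=0
t=6: input=4 -> V=0 FIRE
t=7: input=4 -> V=0 FIRE
t=8: input=3 -> V=0 FIRE
t=9: input=0 -> V=0
t=10: input=5 -> V=0 FIRE
t=11: input=4 -> V=0 FIRE
t=12: input=0 -> V=0

Answer: 0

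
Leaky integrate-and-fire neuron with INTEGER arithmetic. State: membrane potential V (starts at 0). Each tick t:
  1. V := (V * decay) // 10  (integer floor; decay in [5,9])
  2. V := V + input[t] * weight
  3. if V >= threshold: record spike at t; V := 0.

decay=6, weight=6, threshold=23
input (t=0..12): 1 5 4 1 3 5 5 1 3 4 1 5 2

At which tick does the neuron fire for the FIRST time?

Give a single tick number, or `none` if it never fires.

Answer: 1

Derivation:
t=0: input=1 -> V=6
t=1: input=5 -> V=0 FIRE
t=2: input=4 -> V=0 FIRE
t=3: input=1 -> V=6
t=4: input=3 -> V=21
t=5: input=5 -> V=0 FIRE
t=6: input=5 -> V=0 FIRE
t=7: input=1 -> V=6
t=8: input=3 -> V=21
t=9: input=4 -> V=0 FIRE
t=10: input=1 -> V=6
t=11: input=5 -> V=0 FIRE
t=12: input=2 -> V=12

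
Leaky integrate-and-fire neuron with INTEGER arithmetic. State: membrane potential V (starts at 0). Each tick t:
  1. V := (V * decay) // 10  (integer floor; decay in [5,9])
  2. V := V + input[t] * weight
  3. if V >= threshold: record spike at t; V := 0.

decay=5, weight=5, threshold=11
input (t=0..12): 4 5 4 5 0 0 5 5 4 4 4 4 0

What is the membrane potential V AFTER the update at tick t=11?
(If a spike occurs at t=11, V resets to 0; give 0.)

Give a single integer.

Answer: 0

Derivation:
t=0: input=4 -> V=0 FIRE
t=1: input=5 -> V=0 FIRE
t=2: input=4 -> V=0 FIRE
t=3: input=5 -> V=0 FIRE
t=4: input=0 -> V=0
t=5: input=0 -> V=0
t=6: input=5 -> V=0 FIRE
t=7: input=5 -> V=0 FIRE
t=8: input=4 -> V=0 FIRE
t=9: input=4 -> V=0 FIRE
t=10: input=4 -> V=0 FIRE
t=11: input=4 -> V=0 FIRE
t=12: input=0 -> V=0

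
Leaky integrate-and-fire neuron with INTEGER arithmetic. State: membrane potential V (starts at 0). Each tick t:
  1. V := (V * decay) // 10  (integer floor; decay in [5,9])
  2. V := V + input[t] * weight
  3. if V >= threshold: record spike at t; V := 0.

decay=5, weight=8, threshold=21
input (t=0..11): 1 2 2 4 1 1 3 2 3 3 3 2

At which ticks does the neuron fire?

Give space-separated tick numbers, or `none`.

t=0: input=1 -> V=8
t=1: input=2 -> V=20
t=2: input=2 -> V=0 FIRE
t=3: input=4 -> V=0 FIRE
t=4: input=1 -> V=8
t=5: input=1 -> V=12
t=6: input=3 -> V=0 FIRE
t=7: input=2 -> V=16
t=8: input=3 -> V=0 FIRE
t=9: input=3 -> V=0 FIRE
t=10: input=3 -> V=0 FIRE
t=11: input=2 -> V=16

Answer: 2 3 6 8 9 10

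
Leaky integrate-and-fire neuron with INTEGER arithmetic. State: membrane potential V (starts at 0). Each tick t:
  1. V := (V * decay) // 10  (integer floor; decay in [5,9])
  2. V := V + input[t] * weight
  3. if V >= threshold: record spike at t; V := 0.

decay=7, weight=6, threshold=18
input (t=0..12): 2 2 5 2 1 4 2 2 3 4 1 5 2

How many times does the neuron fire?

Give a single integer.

Answer: 7

Derivation:
t=0: input=2 -> V=12
t=1: input=2 -> V=0 FIRE
t=2: input=5 -> V=0 FIRE
t=3: input=2 -> V=12
t=4: input=1 -> V=14
t=5: input=4 -> V=0 FIRE
t=6: input=2 -> V=12
t=7: input=2 -> V=0 FIRE
t=8: input=3 -> V=0 FIRE
t=9: input=4 -> V=0 FIRE
t=10: input=1 -> V=6
t=11: input=5 -> V=0 FIRE
t=12: input=2 -> V=12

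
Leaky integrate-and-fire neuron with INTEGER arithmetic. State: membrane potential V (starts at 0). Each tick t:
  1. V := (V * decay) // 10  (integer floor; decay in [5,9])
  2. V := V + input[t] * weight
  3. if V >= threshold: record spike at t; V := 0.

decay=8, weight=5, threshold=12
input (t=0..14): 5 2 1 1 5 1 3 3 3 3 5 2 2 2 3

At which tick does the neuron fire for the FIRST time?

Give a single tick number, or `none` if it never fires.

Answer: 0

Derivation:
t=0: input=5 -> V=0 FIRE
t=1: input=2 -> V=10
t=2: input=1 -> V=0 FIRE
t=3: input=1 -> V=5
t=4: input=5 -> V=0 FIRE
t=5: input=1 -> V=5
t=6: input=3 -> V=0 FIRE
t=7: input=3 -> V=0 FIRE
t=8: input=3 -> V=0 FIRE
t=9: input=3 -> V=0 FIRE
t=10: input=5 -> V=0 FIRE
t=11: input=2 -> V=10
t=12: input=2 -> V=0 FIRE
t=13: input=2 -> V=10
t=14: input=3 -> V=0 FIRE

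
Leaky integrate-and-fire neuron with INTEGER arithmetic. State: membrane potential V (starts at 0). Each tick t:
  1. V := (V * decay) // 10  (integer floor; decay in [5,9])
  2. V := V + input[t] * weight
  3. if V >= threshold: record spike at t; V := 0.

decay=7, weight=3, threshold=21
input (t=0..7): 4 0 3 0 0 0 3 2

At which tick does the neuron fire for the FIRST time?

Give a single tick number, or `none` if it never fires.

Answer: none

Derivation:
t=0: input=4 -> V=12
t=1: input=0 -> V=8
t=2: input=3 -> V=14
t=3: input=0 -> V=9
t=4: input=0 -> V=6
t=5: input=0 -> V=4
t=6: input=3 -> V=11
t=7: input=2 -> V=13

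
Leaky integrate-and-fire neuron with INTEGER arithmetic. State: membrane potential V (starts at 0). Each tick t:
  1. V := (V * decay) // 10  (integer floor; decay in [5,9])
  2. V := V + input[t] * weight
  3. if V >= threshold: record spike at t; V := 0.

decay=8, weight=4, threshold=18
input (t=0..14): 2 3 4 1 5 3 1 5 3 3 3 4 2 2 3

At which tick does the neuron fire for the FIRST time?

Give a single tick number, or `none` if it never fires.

t=0: input=2 -> V=8
t=1: input=3 -> V=0 FIRE
t=2: input=4 -> V=16
t=3: input=1 -> V=16
t=4: input=5 -> V=0 FIRE
t=5: input=3 -> V=12
t=6: input=1 -> V=13
t=7: input=5 -> V=0 FIRE
t=8: input=3 -> V=12
t=9: input=3 -> V=0 FIRE
t=10: input=3 -> V=12
t=11: input=4 -> V=0 FIRE
t=12: input=2 -> V=8
t=13: input=2 -> V=14
t=14: input=3 -> V=0 FIRE

Answer: 1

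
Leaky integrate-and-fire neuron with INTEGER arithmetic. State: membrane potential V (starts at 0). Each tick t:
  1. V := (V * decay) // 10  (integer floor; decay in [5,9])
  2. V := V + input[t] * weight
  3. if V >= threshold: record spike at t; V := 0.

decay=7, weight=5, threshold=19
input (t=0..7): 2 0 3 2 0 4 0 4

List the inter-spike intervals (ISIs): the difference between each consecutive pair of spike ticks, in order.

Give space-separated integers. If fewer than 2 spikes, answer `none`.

Answer: 3 2

Derivation:
t=0: input=2 -> V=10
t=1: input=0 -> V=7
t=2: input=3 -> V=0 FIRE
t=3: input=2 -> V=10
t=4: input=0 -> V=7
t=5: input=4 -> V=0 FIRE
t=6: input=0 -> V=0
t=7: input=4 -> V=0 FIRE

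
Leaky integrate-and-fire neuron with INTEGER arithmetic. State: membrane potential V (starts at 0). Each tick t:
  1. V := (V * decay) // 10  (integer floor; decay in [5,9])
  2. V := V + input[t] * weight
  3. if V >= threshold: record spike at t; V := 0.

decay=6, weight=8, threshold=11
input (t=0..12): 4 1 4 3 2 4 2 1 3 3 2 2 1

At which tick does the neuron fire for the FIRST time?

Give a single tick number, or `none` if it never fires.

t=0: input=4 -> V=0 FIRE
t=1: input=1 -> V=8
t=2: input=4 -> V=0 FIRE
t=3: input=3 -> V=0 FIRE
t=4: input=2 -> V=0 FIRE
t=5: input=4 -> V=0 FIRE
t=6: input=2 -> V=0 FIRE
t=7: input=1 -> V=8
t=8: input=3 -> V=0 FIRE
t=9: input=3 -> V=0 FIRE
t=10: input=2 -> V=0 FIRE
t=11: input=2 -> V=0 FIRE
t=12: input=1 -> V=8

Answer: 0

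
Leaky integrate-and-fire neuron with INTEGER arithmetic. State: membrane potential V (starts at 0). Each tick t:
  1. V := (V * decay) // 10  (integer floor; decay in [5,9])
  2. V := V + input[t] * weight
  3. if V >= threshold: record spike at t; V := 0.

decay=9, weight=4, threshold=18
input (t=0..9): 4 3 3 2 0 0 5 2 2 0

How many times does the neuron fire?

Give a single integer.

Answer: 3

Derivation:
t=0: input=4 -> V=16
t=1: input=3 -> V=0 FIRE
t=2: input=3 -> V=12
t=3: input=2 -> V=0 FIRE
t=4: input=0 -> V=0
t=5: input=0 -> V=0
t=6: input=5 -> V=0 FIRE
t=7: input=2 -> V=8
t=8: input=2 -> V=15
t=9: input=0 -> V=13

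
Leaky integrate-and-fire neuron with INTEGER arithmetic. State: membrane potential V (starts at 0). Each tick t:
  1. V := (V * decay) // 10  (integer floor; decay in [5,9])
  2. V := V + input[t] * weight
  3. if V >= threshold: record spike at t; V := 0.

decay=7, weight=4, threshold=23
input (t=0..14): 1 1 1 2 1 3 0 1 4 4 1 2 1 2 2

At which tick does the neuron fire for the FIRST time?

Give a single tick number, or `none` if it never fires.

t=0: input=1 -> V=4
t=1: input=1 -> V=6
t=2: input=1 -> V=8
t=3: input=2 -> V=13
t=4: input=1 -> V=13
t=5: input=3 -> V=21
t=6: input=0 -> V=14
t=7: input=1 -> V=13
t=8: input=4 -> V=0 FIRE
t=9: input=4 -> V=16
t=10: input=1 -> V=15
t=11: input=2 -> V=18
t=12: input=1 -> V=16
t=13: input=2 -> V=19
t=14: input=2 -> V=21

Answer: 8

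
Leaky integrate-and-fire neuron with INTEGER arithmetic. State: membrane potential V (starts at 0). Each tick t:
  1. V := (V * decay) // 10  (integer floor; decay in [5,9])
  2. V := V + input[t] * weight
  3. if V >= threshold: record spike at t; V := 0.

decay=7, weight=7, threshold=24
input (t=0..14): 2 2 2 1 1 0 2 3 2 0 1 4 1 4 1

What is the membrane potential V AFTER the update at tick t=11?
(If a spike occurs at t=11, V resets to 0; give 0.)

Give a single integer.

Answer: 0

Derivation:
t=0: input=2 -> V=14
t=1: input=2 -> V=23
t=2: input=2 -> V=0 FIRE
t=3: input=1 -> V=7
t=4: input=1 -> V=11
t=5: input=0 -> V=7
t=6: input=2 -> V=18
t=7: input=3 -> V=0 FIRE
t=8: input=2 -> V=14
t=9: input=0 -> V=9
t=10: input=1 -> V=13
t=11: input=4 -> V=0 FIRE
t=12: input=1 -> V=7
t=13: input=4 -> V=0 FIRE
t=14: input=1 -> V=7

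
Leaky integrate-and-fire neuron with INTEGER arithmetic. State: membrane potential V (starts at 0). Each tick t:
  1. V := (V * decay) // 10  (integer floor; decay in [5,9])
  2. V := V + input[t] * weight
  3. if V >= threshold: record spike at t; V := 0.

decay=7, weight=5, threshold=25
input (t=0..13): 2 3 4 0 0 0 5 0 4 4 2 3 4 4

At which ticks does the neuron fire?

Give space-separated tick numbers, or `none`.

t=0: input=2 -> V=10
t=1: input=3 -> V=22
t=2: input=4 -> V=0 FIRE
t=3: input=0 -> V=0
t=4: input=0 -> V=0
t=5: input=0 -> V=0
t=6: input=5 -> V=0 FIRE
t=7: input=0 -> V=0
t=8: input=4 -> V=20
t=9: input=4 -> V=0 FIRE
t=10: input=2 -> V=10
t=11: input=3 -> V=22
t=12: input=4 -> V=0 FIRE
t=13: input=4 -> V=20

Answer: 2 6 9 12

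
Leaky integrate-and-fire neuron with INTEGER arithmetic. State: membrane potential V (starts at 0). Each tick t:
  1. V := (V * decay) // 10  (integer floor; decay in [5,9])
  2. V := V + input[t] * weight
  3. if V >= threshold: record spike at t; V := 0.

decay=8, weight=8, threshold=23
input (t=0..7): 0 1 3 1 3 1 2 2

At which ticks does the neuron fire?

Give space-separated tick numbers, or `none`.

Answer: 2 4 7

Derivation:
t=0: input=0 -> V=0
t=1: input=1 -> V=8
t=2: input=3 -> V=0 FIRE
t=3: input=1 -> V=8
t=4: input=3 -> V=0 FIRE
t=5: input=1 -> V=8
t=6: input=2 -> V=22
t=7: input=2 -> V=0 FIRE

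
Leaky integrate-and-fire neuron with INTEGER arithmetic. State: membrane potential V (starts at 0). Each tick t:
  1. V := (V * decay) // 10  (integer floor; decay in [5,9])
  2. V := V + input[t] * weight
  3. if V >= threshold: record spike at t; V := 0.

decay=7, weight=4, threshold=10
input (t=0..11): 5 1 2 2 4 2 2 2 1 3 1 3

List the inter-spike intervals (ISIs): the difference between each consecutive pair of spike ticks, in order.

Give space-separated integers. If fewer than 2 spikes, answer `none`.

t=0: input=5 -> V=0 FIRE
t=1: input=1 -> V=4
t=2: input=2 -> V=0 FIRE
t=3: input=2 -> V=8
t=4: input=4 -> V=0 FIRE
t=5: input=2 -> V=8
t=6: input=2 -> V=0 FIRE
t=7: input=2 -> V=8
t=8: input=1 -> V=9
t=9: input=3 -> V=0 FIRE
t=10: input=1 -> V=4
t=11: input=3 -> V=0 FIRE

Answer: 2 2 2 3 2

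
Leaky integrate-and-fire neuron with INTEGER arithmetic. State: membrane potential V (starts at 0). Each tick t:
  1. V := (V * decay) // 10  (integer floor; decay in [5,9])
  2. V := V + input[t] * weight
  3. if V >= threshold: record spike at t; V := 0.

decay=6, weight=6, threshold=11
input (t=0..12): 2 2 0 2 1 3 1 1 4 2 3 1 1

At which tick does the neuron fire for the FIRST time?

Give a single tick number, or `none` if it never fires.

t=0: input=2 -> V=0 FIRE
t=1: input=2 -> V=0 FIRE
t=2: input=0 -> V=0
t=3: input=2 -> V=0 FIRE
t=4: input=1 -> V=6
t=5: input=3 -> V=0 FIRE
t=6: input=1 -> V=6
t=7: input=1 -> V=9
t=8: input=4 -> V=0 FIRE
t=9: input=2 -> V=0 FIRE
t=10: input=3 -> V=0 FIRE
t=11: input=1 -> V=6
t=12: input=1 -> V=9

Answer: 0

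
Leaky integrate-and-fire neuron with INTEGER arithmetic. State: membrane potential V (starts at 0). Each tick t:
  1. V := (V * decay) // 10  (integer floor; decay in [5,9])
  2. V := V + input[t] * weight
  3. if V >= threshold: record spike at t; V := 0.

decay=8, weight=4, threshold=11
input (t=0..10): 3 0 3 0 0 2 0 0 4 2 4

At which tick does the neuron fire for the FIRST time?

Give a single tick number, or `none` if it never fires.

Answer: 0

Derivation:
t=0: input=3 -> V=0 FIRE
t=1: input=0 -> V=0
t=2: input=3 -> V=0 FIRE
t=3: input=0 -> V=0
t=4: input=0 -> V=0
t=5: input=2 -> V=8
t=6: input=0 -> V=6
t=7: input=0 -> V=4
t=8: input=4 -> V=0 FIRE
t=9: input=2 -> V=8
t=10: input=4 -> V=0 FIRE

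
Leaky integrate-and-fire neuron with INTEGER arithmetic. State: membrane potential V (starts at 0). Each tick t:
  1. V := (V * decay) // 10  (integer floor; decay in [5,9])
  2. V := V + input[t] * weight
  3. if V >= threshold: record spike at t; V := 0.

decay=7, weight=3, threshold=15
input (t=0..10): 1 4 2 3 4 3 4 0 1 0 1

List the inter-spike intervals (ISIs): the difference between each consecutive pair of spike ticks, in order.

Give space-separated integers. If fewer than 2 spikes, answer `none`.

Answer: 2 2

Derivation:
t=0: input=1 -> V=3
t=1: input=4 -> V=14
t=2: input=2 -> V=0 FIRE
t=3: input=3 -> V=9
t=4: input=4 -> V=0 FIRE
t=5: input=3 -> V=9
t=6: input=4 -> V=0 FIRE
t=7: input=0 -> V=0
t=8: input=1 -> V=3
t=9: input=0 -> V=2
t=10: input=1 -> V=4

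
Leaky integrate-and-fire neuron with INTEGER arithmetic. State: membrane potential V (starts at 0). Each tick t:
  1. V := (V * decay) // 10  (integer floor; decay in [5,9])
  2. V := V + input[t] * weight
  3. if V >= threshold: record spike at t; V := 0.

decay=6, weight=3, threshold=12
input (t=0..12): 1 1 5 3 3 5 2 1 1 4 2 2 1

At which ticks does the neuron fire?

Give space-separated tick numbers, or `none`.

t=0: input=1 -> V=3
t=1: input=1 -> V=4
t=2: input=5 -> V=0 FIRE
t=3: input=3 -> V=9
t=4: input=3 -> V=0 FIRE
t=5: input=5 -> V=0 FIRE
t=6: input=2 -> V=6
t=7: input=1 -> V=6
t=8: input=1 -> V=6
t=9: input=4 -> V=0 FIRE
t=10: input=2 -> V=6
t=11: input=2 -> V=9
t=12: input=1 -> V=8

Answer: 2 4 5 9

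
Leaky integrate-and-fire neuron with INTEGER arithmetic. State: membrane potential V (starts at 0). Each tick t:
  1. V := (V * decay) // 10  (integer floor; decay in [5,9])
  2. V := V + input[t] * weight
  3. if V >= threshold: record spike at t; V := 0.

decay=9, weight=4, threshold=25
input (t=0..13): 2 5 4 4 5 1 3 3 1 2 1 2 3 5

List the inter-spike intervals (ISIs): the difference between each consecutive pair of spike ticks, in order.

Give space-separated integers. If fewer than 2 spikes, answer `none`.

Answer: 2 3 5 2

Derivation:
t=0: input=2 -> V=8
t=1: input=5 -> V=0 FIRE
t=2: input=4 -> V=16
t=3: input=4 -> V=0 FIRE
t=4: input=5 -> V=20
t=5: input=1 -> V=22
t=6: input=3 -> V=0 FIRE
t=7: input=3 -> V=12
t=8: input=1 -> V=14
t=9: input=2 -> V=20
t=10: input=1 -> V=22
t=11: input=2 -> V=0 FIRE
t=12: input=3 -> V=12
t=13: input=5 -> V=0 FIRE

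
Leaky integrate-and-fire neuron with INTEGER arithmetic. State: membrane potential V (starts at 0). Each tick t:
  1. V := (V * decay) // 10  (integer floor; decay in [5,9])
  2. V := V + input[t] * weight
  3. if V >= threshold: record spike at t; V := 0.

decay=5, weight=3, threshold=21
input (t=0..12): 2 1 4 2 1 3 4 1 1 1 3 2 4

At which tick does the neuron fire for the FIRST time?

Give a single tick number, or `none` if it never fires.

Answer: none

Derivation:
t=0: input=2 -> V=6
t=1: input=1 -> V=6
t=2: input=4 -> V=15
t=3: input=2 -> V=13
t=4: input=1 -> V=9
t=5: input=3 -> V=13
t=6: input=4 -> V=18
t=7: input=1 -> V=12
t=8: input=1 -> V=9
t=9: input=1 -> V=7
t=10: input=3 -> V=12
t=11: input=2 -> V=12
t=12: input=4 -> V=18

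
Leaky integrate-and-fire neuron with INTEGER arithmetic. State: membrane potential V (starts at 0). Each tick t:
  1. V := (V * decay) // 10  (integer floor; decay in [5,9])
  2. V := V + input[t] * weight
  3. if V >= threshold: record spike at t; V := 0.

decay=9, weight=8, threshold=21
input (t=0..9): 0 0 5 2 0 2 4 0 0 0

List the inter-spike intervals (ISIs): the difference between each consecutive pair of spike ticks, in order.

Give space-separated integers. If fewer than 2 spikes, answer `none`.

t=0: input=0 -> V=0
t=1: input=0 -> V=0
t=2: input=5 -> V=0 FIRE
t=3: input=2 -> V=16
t=4: input=0 -> V=14
t=5: input=2 -> V=0 FIRE
t=6: input=4 -> V=0 FIRE
t=7: input=0 -> V=0
t=8: input=0 -> V=0
t=9: input=0 -> V=0

Answer: 3 1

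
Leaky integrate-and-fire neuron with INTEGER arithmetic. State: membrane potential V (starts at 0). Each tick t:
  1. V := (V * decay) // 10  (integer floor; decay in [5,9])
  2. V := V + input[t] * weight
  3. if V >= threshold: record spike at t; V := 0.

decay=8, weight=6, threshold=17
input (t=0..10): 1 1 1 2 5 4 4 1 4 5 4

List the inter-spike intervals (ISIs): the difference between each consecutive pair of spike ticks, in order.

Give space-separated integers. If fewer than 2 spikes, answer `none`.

Answer: 1 1 1 2 1 1

Derivation:
t=0: input=1 -> V=6
t=1: input=1 -> V=10
t=2: input=1 -> V=14
t=3: input=2 -> V=0 FIRE
t=4: input=5 -> V=0 FIRE
t=5: input=4 -> V=0 FIRE
t=6: input=4 -> V=0 FIRE
t=7: input=1 -> V=6
t=8: input=4 -> V=0 FIRE
t=9: input=5 -> V=0 FIRE
t=10: input=4 -> V=0 FIRE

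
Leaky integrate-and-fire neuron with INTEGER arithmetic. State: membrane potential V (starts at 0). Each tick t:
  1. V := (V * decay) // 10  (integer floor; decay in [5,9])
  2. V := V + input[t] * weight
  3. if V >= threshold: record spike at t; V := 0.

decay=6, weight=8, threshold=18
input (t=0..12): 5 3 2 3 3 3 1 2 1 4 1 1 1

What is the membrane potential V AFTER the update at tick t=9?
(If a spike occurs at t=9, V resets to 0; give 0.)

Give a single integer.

t=0: input=5 -> V=0 FIRE
t=1: input=3 -> V=0 FIRE
t=2: input=2 -> V=16
t=3: input=3 -> V=0 FIRE
t=4: input=3 -> V=0 FIRE
t=5: input=3 -> V=0 FIRE
t=6: input=1 -> V=8
t=7: input=2 -> V=0 FIRE
t=8: input=1 -> V=8
t=9: input=4 -> V=0 FIRE
t=10: input=1 -> V=8
t=11: input=1 -> V=12
t=12: input=1 -> V=15

Answer: 0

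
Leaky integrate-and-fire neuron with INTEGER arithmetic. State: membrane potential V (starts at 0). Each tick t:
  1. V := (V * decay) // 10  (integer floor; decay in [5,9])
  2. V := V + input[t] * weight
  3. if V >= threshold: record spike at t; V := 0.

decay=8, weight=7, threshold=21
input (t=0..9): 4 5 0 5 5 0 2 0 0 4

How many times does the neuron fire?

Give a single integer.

t=0: input=4 -> V=0 FIRE
t=1: input=5 -> V=0 FIRE
t=2: input=0 -> V=0
t=3: input=5 -> V=0 FIRE
t=4: input=5 -> V=0 FIRE
t=5: input=0 -> V=0
t=6: input=2 -> V=14
t=7: input=0 -> V=11
t=8: input=0 -> V=8
t=9: input=4 -> V=0 FIRE

Answer: 5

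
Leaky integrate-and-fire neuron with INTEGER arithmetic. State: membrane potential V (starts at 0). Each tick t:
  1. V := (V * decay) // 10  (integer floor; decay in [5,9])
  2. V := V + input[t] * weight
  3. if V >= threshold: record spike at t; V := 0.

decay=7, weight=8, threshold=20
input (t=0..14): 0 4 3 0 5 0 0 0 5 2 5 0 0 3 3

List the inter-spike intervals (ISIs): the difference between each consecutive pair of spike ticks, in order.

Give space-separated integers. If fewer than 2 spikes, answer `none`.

t=0: input=0 -> V=0
t=1: input=4 -> V=0 FIRE
t=2: input=3 -> V=0 FIRE
t=3: input=0 -> V=0
t=4: input=5 -> V=0 FIRE
t=5: input=0 -> V=0
t=6: input=0 -> V=0
t=7: input=0 -> V=0
t=8: input=5 -> V=0 FIRE
t=9: input=2 -> V=16
t=10: input=5 -> V=0 FIRE
t=11: input=0 -> V=0
t=12: input=0 -> V=0
t=13: input=3 -> V=0 FIRE
t=14: input=3 -> V=0 FIRE

Answer: 1 2 4 2 3 1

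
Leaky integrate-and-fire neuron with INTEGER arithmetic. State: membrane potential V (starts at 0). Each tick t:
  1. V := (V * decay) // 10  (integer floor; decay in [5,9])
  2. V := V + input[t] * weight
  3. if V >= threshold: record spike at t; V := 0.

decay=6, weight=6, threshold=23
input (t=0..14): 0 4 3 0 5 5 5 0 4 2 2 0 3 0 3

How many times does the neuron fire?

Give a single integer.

t=0: input=0 -> V=0
t=1: input=4 -> V=0 FIRE
t=2: input=3 -> V=18
t=3: input=0 -> V=10
t=4: input=5 -> V=0 FIRE
t=5: input=5 -> V=0 FIRE
t=6: input=5 -> V=0 FIRE
t=7: input=0 -> V=0
t=8: input=4 -> V=0 FIRE
t=9: input=2 -> V=12
t=10: input=2 -> V=19
t=11: input=0 -> V=11
t=12: input=3 -> V=0 FIRE
t=13: input=0 -> V=0
t=14: input=3 -> V=18

Answer: 6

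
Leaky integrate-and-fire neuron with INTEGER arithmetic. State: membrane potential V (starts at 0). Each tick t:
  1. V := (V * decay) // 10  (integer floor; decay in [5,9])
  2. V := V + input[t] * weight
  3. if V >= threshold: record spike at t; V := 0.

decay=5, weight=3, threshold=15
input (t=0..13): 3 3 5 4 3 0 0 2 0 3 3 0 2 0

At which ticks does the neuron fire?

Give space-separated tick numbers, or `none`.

Answer: 2 4

Derivation:
t=0: input=3 -> V=9
t=1: input=3 -> V=13
t=2: input=5 -> V=0 FIRE
t=3: input=4 -> V=12
t=4: input=3 -> V=0 FIRE
t=5: input=0 -> V=0
t=6: input=0 -> V=0
t=7: input=2 -> V=6
t=8: input=0 -> V=3
t=9: input=3 -> V=10
t=10: input=3 -> V=14
t=11: input=0 -> V=7
t=12: input=2 -> V=9
t=13: input=0 -> V=4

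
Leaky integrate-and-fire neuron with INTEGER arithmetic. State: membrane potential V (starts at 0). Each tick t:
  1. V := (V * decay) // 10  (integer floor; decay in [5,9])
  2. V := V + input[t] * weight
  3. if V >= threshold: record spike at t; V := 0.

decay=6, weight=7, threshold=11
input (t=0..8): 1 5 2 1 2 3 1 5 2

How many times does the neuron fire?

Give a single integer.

t=0: input=1 -> V=7
t=1: input=5 -> V=0 FIRE
t=2: input=2 -> V=0 FIRE
t=3: input=1 -> V=7
t=4: input=2 -> V=0 FIRE
t=5: input=3 -> V=0 FIRE
t=6: input=1 -> V=7
t=7: input=5 -> V=0 FIRE
t=8: input=2 -> V=0 FIRE

Answer: 6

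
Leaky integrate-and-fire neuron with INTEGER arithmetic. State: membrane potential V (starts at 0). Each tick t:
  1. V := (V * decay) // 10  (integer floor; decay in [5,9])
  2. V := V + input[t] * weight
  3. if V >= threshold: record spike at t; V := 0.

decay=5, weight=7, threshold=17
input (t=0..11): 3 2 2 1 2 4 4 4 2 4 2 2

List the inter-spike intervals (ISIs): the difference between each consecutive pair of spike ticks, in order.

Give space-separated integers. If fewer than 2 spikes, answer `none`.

Answer: 2 2 1 1 1 2 2

Derivation:
t=0: input=3 -> V=0 FIRE
t=1: input=2 -> V=14
t=2: input=2 -> V=0 FIRE
t=3: input=1 -> V=7
t=4: input=2 -> V=0 FIRE
t=5: input=4 -> V=0 FIRE
t=6: input=4 -> V=0 FIRE
t=7: input=4 -> V=0 FIRE
t=8: input=2 -> V=14
t=9: input=4 -> V=0 FIRE
t=10: input=2 -> V=14
t=11: input=2 -> V=0 FIRE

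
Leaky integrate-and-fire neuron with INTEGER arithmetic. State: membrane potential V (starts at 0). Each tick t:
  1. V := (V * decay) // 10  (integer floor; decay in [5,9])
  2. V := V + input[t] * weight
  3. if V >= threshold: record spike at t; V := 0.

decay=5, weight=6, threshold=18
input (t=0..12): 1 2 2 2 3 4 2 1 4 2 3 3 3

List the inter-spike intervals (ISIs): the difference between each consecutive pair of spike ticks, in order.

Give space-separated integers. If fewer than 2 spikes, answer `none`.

t=0: input=1 -> V=6
t=1: input=2 -> V=15
t=2: input=2 -> V=0 FIRE
t=3: input=2 -> V=12
t=4: input=3 -> V=0 FIRE
t=5: input=4 -> V=0 FIRE
t=6: input=2 -> V=12
t=7: input=1 -> V=12
t=8: input=4 -> V=0 FIRE
t=9: input=2 -> V=12
t=10: input=3 -> V=0 FIRE
t=11: input=3 -> V=0 FIRE
t=12: input=3 -> V=0 FIRE

Answer: 2 1 3 2 1 1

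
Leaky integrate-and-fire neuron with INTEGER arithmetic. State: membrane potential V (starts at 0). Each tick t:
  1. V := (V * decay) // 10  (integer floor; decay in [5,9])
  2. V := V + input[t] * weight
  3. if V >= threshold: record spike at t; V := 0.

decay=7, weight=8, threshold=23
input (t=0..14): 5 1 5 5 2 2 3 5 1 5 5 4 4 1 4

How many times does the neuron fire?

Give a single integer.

t=0: input=5 -> V=0 FIRE
t=1: input=1 -> V=8
t=2: input=5 -> V=0 FIRE
t=3: input=5 -> V=0 FIRE
t=4: input=2 -> V=16
t=5: input=2 -> V=0 FIRE
t=6: input=3 -> V=0 FIRE
t=7: input=5 -> V=0 FIRE
t=8: input=1 -> V=8
t=9: input=5 -> V=0 FIRE
t=10: input=5 -> V=0 FIRE
t=11: input=4 -> V=0 FIRE
t=12: input=4 -> V=0 FIRE
t=13: input=1 -> V=8
t=14: input=4 -> V=0 FIRE

Answer: 11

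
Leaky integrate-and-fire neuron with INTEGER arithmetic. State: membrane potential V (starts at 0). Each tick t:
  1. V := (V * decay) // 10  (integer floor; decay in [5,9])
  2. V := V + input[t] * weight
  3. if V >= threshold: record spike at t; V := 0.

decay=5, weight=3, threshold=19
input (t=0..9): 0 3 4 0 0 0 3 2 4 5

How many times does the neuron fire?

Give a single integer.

Answer: 1

Derivation:
t=0: input=0 -> V=0
t=1: input=3 -> V=9
t=2: input=4 -> V=16
t=3: input=0 -> V=8
t=4: input=0 -> V=4
t=5: input=0 -> V=2
t=6: input=3 -> V=10
t=7: input=2 -> V=11
t=8: input=4 -> V=17
t=9: input=5 -> V=0 FIRE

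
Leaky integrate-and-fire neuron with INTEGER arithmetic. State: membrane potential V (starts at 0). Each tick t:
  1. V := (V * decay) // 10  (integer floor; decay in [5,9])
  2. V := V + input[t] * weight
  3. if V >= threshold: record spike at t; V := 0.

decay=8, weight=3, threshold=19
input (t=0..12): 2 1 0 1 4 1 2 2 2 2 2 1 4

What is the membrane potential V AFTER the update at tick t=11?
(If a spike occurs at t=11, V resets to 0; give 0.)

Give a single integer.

t=0: input=2 -> V=6
t=1: input=1 -> V=7
t=2: input=0 -> V=5
t=3: input=1 -> V=7
t=4: input=4 -> V=17
t=5: input=1 -> V=16
t=6: input=2 -> V=18
t=7: input=2 -> V=0 FIRE
t=8: input=2 -> V=6
t=9: input=2 -> V=10
t=10: input=2 -> V=14
t=11: input=1 -> V=14
t=12: input=4 -> V=0 FIRE

Answer: 14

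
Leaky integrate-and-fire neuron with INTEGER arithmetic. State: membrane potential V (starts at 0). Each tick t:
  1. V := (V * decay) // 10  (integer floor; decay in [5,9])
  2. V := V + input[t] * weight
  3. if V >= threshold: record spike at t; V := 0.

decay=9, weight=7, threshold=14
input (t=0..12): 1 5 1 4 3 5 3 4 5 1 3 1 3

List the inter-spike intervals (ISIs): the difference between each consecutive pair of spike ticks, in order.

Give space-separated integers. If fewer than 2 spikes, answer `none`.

Answer: 2 1 1 1 1 1 2 2

Derivation:
t=0: input=1 -> V=7
t=1: input=5 -> V=0 FIRE
t=2: input=1 -> V=7
t=3: input=4 -> V=0 FIRE
t=4: input=3 -> V=0 FIRE
t=5: input=5 -> V=0 FIRE
t=6: input=3 -> V=0 FIRE
t=7: input=4 -> V=0 FIRE
t=8: input=5 -> V=0 FIRE
t=9: input=1 -> V=7
t=10: input=3 -> V=0 FIRE
t=11: input=1 -> V=7
t=12: input=3 -> V=0 FIRE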